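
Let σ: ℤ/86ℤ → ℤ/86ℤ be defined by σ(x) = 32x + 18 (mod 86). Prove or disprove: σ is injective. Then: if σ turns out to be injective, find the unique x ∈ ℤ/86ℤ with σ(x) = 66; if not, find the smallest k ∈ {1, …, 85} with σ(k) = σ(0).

We have gcd(32, 86) = 2 > 1. Taking u = 0 and v = 43: σ(0) = 18 and σ(43) = 32·43 + 18 = 1394 ≡ 18 (mod 86).
So σ(0) = σ(43) while 0 ≠ 43, hence σ is not injective.
Since σ is not injective, we find the least positive k with σ(k) = σ(0): this means 32k ≡ 0 (mod 86), i.e. 86 ∣ 32k. Since gcd(32, 86) = 2, dividing through by 2 this holds exactly when 43 ∣ 16k, and as gcd(16, 43) = 1, exactly when 43 ∣ k.
The smallest positive such k is 43.

43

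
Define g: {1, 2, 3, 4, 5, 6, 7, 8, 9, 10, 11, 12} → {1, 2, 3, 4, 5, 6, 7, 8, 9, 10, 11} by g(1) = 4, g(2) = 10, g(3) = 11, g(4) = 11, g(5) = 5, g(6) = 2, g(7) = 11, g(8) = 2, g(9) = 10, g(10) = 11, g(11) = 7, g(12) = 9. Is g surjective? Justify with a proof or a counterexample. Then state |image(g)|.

7

No element maps to 1, so g is not surjective.
The image of g is {2, 4, 5, 7, 9, 10, 11}, which has 7 elements.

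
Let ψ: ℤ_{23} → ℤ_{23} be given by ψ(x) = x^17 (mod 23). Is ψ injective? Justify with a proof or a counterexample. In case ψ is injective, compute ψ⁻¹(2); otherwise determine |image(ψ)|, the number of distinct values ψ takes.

4

Since 23 is prime, the nonzero elements of ℤ_{23} form a cyclic group of order 22.
As gcd(17, 22) = 1, raising to the 17th power is a bijection on this group: if x_1^17 ≡ x_2^17 then (x_1x_2^{−1})^17 = 1, and the only element of order dividing gcd(17, 22) = 1 is 1, so x_1 = x_2.
With ψ(0) = 0 this makes ψ injective on all of ℤ_{23}, hence bijective (finite equal-size domain and codomain). In particular ψ is injective.
Since ψ is injective, we find the preimage of 2. The inverse of x ↦ x^17 on (ℤ_{23})^× is x ↦ x^13, because 17·13 = 221 = 10·22 + 1 ≡ 1 (mod 22) and x^{22} = 1 for x ≠ 0 (Fermat). So ψ⁻¹(2) = 2^13 mod 23.
Repeated squaring mod 23: 2^1 ≡ 2, 2^2 ≡ 2² = 4, 2^4 ≡ 4² = 16, 2^8 ≡ 16² = 256 ≡ 3. Since 13 = 8 + 4 + 1, 2^13 ≡ 3·16·2: 3·16 = 48 ≡ 2, then 2·2 = 4. So 2^13 ≡ 4 (mod 23).
Hence ψ⁻¹(2) = 4.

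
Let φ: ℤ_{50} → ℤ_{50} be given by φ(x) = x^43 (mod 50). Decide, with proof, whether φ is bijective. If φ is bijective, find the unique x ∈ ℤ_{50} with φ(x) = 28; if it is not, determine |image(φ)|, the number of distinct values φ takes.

φ(0) = 0^43 = 0.
φ(10): Repeated squaring mod 50: 10^1 ≡ 10, 10^2 ≡ 10² = 100 ≡ 0, 10^4 ≡ 0² = 0, 10^8 ≡ 0² = 0, 10^16 ≡ 0² = 0, 10^32 ≡ 0² = 0. Since 43 = 32 + 8 + 2 + 1, 10^43 ≡ 0·0·0·10: 0·0 = 0, then 0·0 = 0, then 0·10 = 0. So 10^43 ≡ 0 (mod 50).
So φ(0) = φ(10) = 0 while 0 ≠ 10, so φ is not injective, hence not bijective.
Since φ is not bijective, we determine |image(φ)|. Computing x^43 mod 50 for each x (by repeated squaring, reducing mod 50 at every step), the values φ(0), φ(1), …, φ(49) are: 0, 1, 8, 27, 14, 25, 16, 43, 12, 29, 0, 31, 28, 47, 44, 25, 46, 13, 32, 9, 0, 11, 48, 17, 24, 25, 26, 33, 2, 39, 0, 41, 18, 37, 4, 25, 6, 3, 22, 19, 0, 21, 38, 7, 34, 25, 36, 23, 42, 49.
The distinct values are {0, 1, 2, 3, 4, 6, 7, 8, 9, 11, 12, 13, 14, 16, 17, 18, 19, 21, 22, 23, 24, 25, 26, 27, 28, 29, 31, 32, 33, 34, 36, 37, 38, 39, 41, 42, 43, 44, 46, 47, 48, 49}; there are 42 of them.

42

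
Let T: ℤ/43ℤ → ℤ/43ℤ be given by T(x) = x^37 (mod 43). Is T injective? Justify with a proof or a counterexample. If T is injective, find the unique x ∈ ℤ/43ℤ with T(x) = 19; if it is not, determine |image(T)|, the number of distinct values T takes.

Since 43 is prime, the nonzero elements of ℤ/43ℤ form a cyclic group of order 42.
As gcd(37, 42) = 1, raising to the 37th power is a bijection on this group: if u^37 ≡ v^37 then (uv^{−1})^37 = 1, and the only element of order dividing gcd(37, 42) = 1 is 1, so u = v.
With T(0) = 0 this makes T injective on all of ℤ/43ℤ, hence bijective (finite equal-size domain and codomain). In particular T is injective.
Since T is injective, we find the preimage of 19. The inverse of x ↦ x^37 on (ℤ/43ℤ)^× is x ↦ x^25, because 37·25 = 925 = 22·42 + 1 ≡ 1 (mod 42) and x^{42} = 1 for x ≠ 0 (Fermat). So T⁻¹(19) = 19^25 mod 43.
Repeated squaring mod 43: 19^1 ≡ 19, 19^2 ≡ 19² = 361 ≡ 17, 19^4 ≡ 17² = 289 ≡ 31, 19^8 ≡ 31² = 961 ≡ 15, 19^16 ≡ 15² = 225 ≡ 10. Since 25 = 16 + 8 + 1, 19^25 ≡ 10·15·19: 10·15 = 150 ≡ 21, then 21·19 = 399 ≡ 12. So 19^25 ≡ 12 (mod 43).
Hence T⁻¹(19) = 12.

12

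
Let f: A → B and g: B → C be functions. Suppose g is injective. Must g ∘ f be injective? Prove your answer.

No. Take A = {0, 1}, B = C = {0, 1, 2}, f(0) = f(1) = 0, and g = identity (injective).
Then (g ∘ f)(0) = (g ∘ f)(1) = 0 with 0 ≠ 1, so g ∘ f is not injective.

not injective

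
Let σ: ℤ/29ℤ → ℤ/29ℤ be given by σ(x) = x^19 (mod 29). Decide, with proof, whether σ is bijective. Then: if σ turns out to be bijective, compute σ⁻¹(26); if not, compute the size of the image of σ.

2

Since 29 is prime, the nonzero elements of ℤ/29ℤ form a cyclic group of order 28.
As gcd(19, 28) = 1, raising to the 19th power is a bijection on this group: if x_1^19 ≡ x_2^19 then (x_1x_2^{−1})^19 = 1, and the only element of order dividing gcd(19, 28) = 1 is 1, so x_1 = x_2.
With σ(0) = 0 this makes σ injective on all of ℤ/29ℤ, hence bijective (finite equal-size domain and codomain). In particular σ is bijective.
Since σ is bijective, we find the preimage of 26. The inverse of x ↦ x^19 on (ℤ/29ℤ)^× is x ↦ x^3, because 19·3 = 57 = 2·28 + 1 ≡ 1 (mod 28) and x^{28} = 1 for x ≠ 0 (Fermat). So σ⁻¹(26) = 26^3 mod 29.
Repeated squaring mod 29: 26^1 ≡ 26, 26^2 ≡ 26² = 676 ≡ 9. Since 3 = 2 + 1, 26^3 ≡ 9·26: 9·26 = 234 ≡ 2. So 26^3 ≡ 2 (mod 29).
Hence σ⁻¹(26) = 2.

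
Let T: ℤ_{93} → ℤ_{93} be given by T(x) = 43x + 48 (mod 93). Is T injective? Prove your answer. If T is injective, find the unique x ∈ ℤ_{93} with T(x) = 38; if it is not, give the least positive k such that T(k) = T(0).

Recall that T is injective if T(a) = T(b) implies a = b.
Suppose T(a) = T(b) in ℤ_{93}. Then 43a + 48 ≡ 43b + 48 (mod 93), hence 43(a − b) ≡ 0 (mod 93).
Since gcd(43, 93) = 1, 43 is invertible modulo 93, hence a − b ≡ 0 (mod 93), i.e. a = b.
Thus T is injective.
We now compute 43⁻¹ mod 93 explicitly. Euclid's algorithm: 93 = 2·43 + 7, 43 = 6·7 + 1; back-substituting gives 1 = 13·43 − 6·93, so 43⁻¹ ≡ 13 (mod 93).
Since T is injective, we compute T⁻¹(38): solve 43x + 48 ≡ 38 (mod 93), i.e. 43x ≡ 83 (mod 93).
Multiplying by 43⁻¹ = 13 gives x ≡ 13·83 = 1079 = 11·93 + 56 ≡ 56 (mod 93).
Check: T(56) = 43·56 + 48 = 2456 = 26·93 + 38 ≡ 38 (mod 93).

56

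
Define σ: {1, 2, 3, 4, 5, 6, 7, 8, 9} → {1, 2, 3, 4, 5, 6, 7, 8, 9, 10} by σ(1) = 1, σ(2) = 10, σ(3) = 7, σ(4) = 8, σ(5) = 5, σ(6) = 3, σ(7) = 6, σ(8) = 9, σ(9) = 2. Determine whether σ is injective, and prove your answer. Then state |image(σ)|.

The values σ(1), …, σ(9) are 1, 10, 7, 8, 5, 3, 6, 9, 2 — all distinct.
So σ(a) = σ(b) only when a = b, and σ is injective.
The image of σ is {1, 2, 3, 5, 6, 7, 8, 9, 10}, which has 9 elements.

9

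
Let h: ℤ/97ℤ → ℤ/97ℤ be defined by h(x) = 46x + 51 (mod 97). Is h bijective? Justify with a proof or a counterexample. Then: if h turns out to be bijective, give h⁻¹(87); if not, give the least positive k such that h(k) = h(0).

5

Suppose h(u) = h(v) in ℤ/97ℤ. Then 46u + 51 ≡ 46v + 51 (mod 97), thus 46(u − v) ≡ 0 (mod 97).
Since gcd(46, 97) = 1, 46 is invertible modulo 97, thus u − v ≡ 0 (mod 97), i.e. u = v.
We now compute 46⁻¹ mod 97 explicitly. Euclid's algorithm: 97 = 2·46 + 5, 46 = 9·5 + 1; back-substituting gives 1 = 19·46 − 9·97, so 46⁻¹ ≡ 19 (mod 97).
For any y ∈ ℤ/97ℤ, x = 19(y − 51) mod 97 satisfies h(x) = 46·19(y − 51) + 51 ≡ y (since 46·19 ≡ 1 mod 97). So every y has a preimage.
Thus h is bijective.
Since h is bijective, we find h⁻¹(87): we need 46x ≡ 87 − 51 ≡ 36 (mod 97). Using 46⁻¹ = 19: x ≡ 19·36 = 684 = 7·97 + 5, so x = 5.
Check: h(5) = 46·5 + 51 = 281 = 2·97 + 87 ≡ 87 (mod 97).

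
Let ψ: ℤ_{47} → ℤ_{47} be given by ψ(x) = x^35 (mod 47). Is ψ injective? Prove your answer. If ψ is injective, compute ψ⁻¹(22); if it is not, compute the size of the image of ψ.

33

Since 47 is prime, the nonzero elements of ℤ_{47} form a cyclic group of order 46.
As gcd(35, 46) = 1, raising to the 35th power is a bijection on this group: if a^35 ≡ b^35 then (ab^{−1})^35 = 1, and the only element of order dividing gcd(35, 46) = 1 is 1, so a = b.
With ψ(0) = 0 this makes ψ injective on all of ℤ_{47}, hence bijective (finite equal-size domain and codomain). In particular ψ is injective.
Since ψ is injective, we find the preimage of 22. The inverse of x ↦ x^35 on (ℤ_{47})^× is x ↦ x^25, because 35·25 = 875 = 19·46 + 1 ≡ 1 (mod 46) and x^{46} = 1 for x ≠ 0 (Fermat). So ψ⁻¹(22) = 22^25 mod 47.
Repeated squaring mod 47: 22^1 ≡ 22, 22^2 ≡ 22² = 484 ≡ 14, 22^4 ≡ 14² = 196 ≡ 8, 22^8 ≡ 8² = 64 ≡ 17, 22^16 ≡ 17² = 289 ≡ 7. Since 25 = 16 + 8 + 1, 22^25 ≡ 7·17·22: 7·17 = 119 ≡ 25, then 25·22 = 550 ≡ 33. So 22^25 ≡ 33 (mod 47).
Hence ψ⁻¹(22) = 33.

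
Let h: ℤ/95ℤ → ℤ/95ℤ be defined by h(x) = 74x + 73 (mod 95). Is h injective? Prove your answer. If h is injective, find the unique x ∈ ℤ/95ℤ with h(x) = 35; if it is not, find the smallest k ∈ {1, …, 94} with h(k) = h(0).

Suppose h(a) = h(b) in ℤ/95ℤ. Then 74a + 73 ≡ 74b + 73 (mod 95), hence 74(a − b) ≡ 0 (mod 95).
Since gcd(74, 95) = 1, 74 is invertible modulo 95, so a − b ≡ 0 (mod 95), i.e. a = b.
Thus h is injective.
We now compute 74⁻¹ mod 95 explicitly. Euclid's algorithm: 95 = 1·74 + 21, 74 = 3·21 + 11, 21 = 1·11 + 10, 11 = 1·10 + 1; back-substituting gives 1 = 9·74 − 7·95, so 74⁻¹ ≡ 9 (mod 95).
Since h is injective, we compute h⁻¹(35): solve 74x + 73 ≡ 35 (mod 95), i.e. 74x ≡ 57 (mod 95).
Multiplying by 74⁻¹ = 9 gives x ≡ 9·57 = 513 = 5·95 + 38 ≡ 38 (mod 95).
Check: h(38) = 74·38 + 73 = 2885 = 30·95 + 35 ≡ 35 (mod 95).

38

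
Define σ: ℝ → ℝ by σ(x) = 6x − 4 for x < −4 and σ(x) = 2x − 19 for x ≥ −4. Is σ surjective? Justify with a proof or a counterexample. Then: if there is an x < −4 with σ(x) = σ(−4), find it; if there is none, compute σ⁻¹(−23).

-2

Both pieces are strictly increasing (slopes 6 and 2), so each is injective on its own interval.
The left piece maps (−∞, −4) onto (−∞, −28); the right piece maps [−4, ∞) onto [−27, ∞).
The union (−∞, −28) ∪ [−27, ∞) omits the interval between −28 and −27; in particular −28 has no preimage. So σ is not surjective.
Because the two images are disjoint, no x < −4 has σ(x) = σ(−4), so we compute σ⁻¹(−23): −23 lies in [−27, ∞), so solve 2x − 19 = −23: x = (−23 + 19)/2 = −2.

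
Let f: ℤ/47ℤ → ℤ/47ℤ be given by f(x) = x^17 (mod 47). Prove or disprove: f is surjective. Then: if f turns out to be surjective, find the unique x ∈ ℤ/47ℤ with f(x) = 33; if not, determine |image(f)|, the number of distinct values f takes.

11

Since 47 is prime, the nonzero elements of ℤ/47ℤ form a cyclic group of order 46.
As gcd(17, 46) = 1, raising to the 17th power is a bijection on this group: if a^17 ≡ b^17 then (ab^{−1})^17 = 1, and the only element of order dividing gcd(17, 46) = 1 is 1, so a = b.
With f(0) = 0 this makes f injective on all of ℤ/47ℤ, hence bijective (finite equal-size domain and codomain). In particular f is surjective.
Since f is surjective, we find the preimage of 33. The inverse of x ↦ x^17 on (ℤ/47ℤ)^× is x ↦ x^19, because 17·19 = 323 = 7·46 + 1 ≡ 1 (mod 46) and x^{46} = 1 for x ≠ 0 (Fermat). So f⁻¹(33) = 33^19 mod 47.
Repeated squaring mod 47: 33^1 ≡ 33, 33^2 ≡ 33² = 1089 ≡ 8, 33^4 ≡ 8² = 64 ≡ 17, 33^8 ≡ 17² = 289 ≡ 7, 33^16 ≡ 7² = 49 ≡ 2. Since 19 = 16 + 2 + 1, 33^19 ≡ 2·8·33: 2·8 = 16, then 16·33 = 528 ≡ 11. So 33^19 ≡ 11 (mod 47).
Hence f⁻¹(33) = 11.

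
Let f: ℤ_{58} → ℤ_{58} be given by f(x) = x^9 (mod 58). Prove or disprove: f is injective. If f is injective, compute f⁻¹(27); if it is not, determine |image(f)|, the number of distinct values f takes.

47

Computing x^9 mod 58 for each x (by repeated squaring, reducing mod 58 at every step), the values f(0), f(1), …, f(57) are: 0, 1, 48, 21, 42, 33, 22, 49, 44, 35, 18, 31, 12, 5, 32, 55, 24, 17, 56, 11, 52, 43, 38, 7, 54, 45, 8, 39, 28, 29, 30, 19, 50, 13, 4, 51, 20, 15, 6, 47, 2, 41, 34, 3, 26, 53, 46, 27, 40, 23, 14, 9, 36, 25, 16, 37, 10, 57.
Every element of ℤ_{58} appears exactly once in this list, so f is a bijection, and in particular injective.
Since f is injective, we read off the preimage of 27 from the same table: f(47) = 27, so f⁻¹(27) = 47.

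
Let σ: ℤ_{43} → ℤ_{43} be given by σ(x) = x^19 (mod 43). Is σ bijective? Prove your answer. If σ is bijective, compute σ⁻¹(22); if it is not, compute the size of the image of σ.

27

Since 43 is prime, the nonzero elements of ℤ_{43} form a cyclic group of order 42.
As gcd(19, 42) = 1, raising to the 19th power is a bijection on this group: if a^19 ≡ b^19 then (ab^{−1})^19 = 1, and the only element of order dividing gcd(19, 42) = 1 is 1, so a = b.
With σ(0) = 0 this makes σ injective on all of ℤ_{43}, hence bijective (finite equal-size domain and codomain). In particular σ is bijective.
Since σ is bijective, we find the preimage of 22. The inverse of x ↦ x^19 on (ℤ_{43})^× is x ↦ x^31, because 19·31 = 589 = 14·42 + 1 ≡ 1 (mod 42) and x^{42} = 1 for x ≠ 0 (Fermat). So σ⁻¹(22) = 22^31 mod 43.
Repeated squaring mod 43: 22^1 ≡ 22, 22^2 ≡ 22² = 484 ≡ 11, 22^4 ≡ 11² = 121 ≡ 35, 22^8 ≡ 35² = 1225 ≡ 21, 22^16 ≡ 21² = 441 ≡ 11. Since 31 = 16 + 8 + 4 + 2 + 1, 22^31 ≡ 11·21·35·11·22: 11·21 = 231 ≡ 16, then 16·35 = 560 ≡ 1, then 1·11 = 11, then 11·22 = 242 ≡ 27. So 22^31 ≡ 27 (mod 43).
Hence σ⁻¹(22) = 27.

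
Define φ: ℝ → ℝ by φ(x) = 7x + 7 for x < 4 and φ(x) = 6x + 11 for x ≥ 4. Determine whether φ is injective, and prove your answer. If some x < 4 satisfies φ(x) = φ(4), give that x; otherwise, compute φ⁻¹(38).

9/2

Both pieces are strictly increasing (slopes 7 and 6), so each is injective on its own interval.
The left piece maps (−∞, 4) onto (−∞, 35); the right piece maps [4, ∞) onto [35, ∞).
These images are disjoint, so no value is attained by both pieces. Therefore φ is injective.
Because the two images are disjoint, no x < 4 has φ(x) = φ(4), so we compute φ⁻¹(38): 38 lies in [35, ∞), so solve 6x + 11 = 38: x = (38 − 11)/6 = 9/2.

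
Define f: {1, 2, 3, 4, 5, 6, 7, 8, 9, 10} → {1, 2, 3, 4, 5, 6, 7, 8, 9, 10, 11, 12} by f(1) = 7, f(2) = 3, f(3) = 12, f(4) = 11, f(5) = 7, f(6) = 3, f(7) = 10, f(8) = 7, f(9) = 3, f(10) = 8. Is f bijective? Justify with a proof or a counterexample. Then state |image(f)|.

f(1) = 7 = f(5) with 1 ≠ 5, so f is not injective, hence not bijective.
The image of f is {3, 7, 8, 10, 11, 12}, which has 6 elements.

6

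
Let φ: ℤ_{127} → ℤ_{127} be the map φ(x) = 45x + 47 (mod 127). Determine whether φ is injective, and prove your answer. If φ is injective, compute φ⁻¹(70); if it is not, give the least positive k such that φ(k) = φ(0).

88

Suppose φ(x_1) = φ(x_2) in ℤ_{127}. Then 45x_1 + 47 ≡ 45x_2 + 47 (mod 127), therefore 45(x_1 − x_2) ≡ 0 (mod 127).
Since gcd(45, 127) = 1, 45 is invertible modulo 127, thus x_1 − x_2 ≡ 0 (mod 127), i.e. x_1 = x_2.
Thus φ is injective.
We now compute 45⁻¹ mod 127 explicitly. Euclid's algorithm: 127 = 2·45 + 37, 45 = 1·37 + 8, 37 = 4·8 + 5, 8 = 1·5 + 3, 5 = 1·3 + 2, 3 = 1·2 + 1; back-substituting gives 1 = 48·45 − 17·127, so 45⁻¹ ≡ 48 (mod 127).
Since φ is injective, we find φ⁻¹(70): we need 45x ≡ 70 − 47 ≡ 23 (mod 127). Using 45⁻¹ = 48: x ≡ 48·23 = 1104 = 8·127 + 88, so x = 88.
Check: φ(88) = 45·88 + 47 = 4007 = 31·127 + 70 ≡ 70 (mod 127).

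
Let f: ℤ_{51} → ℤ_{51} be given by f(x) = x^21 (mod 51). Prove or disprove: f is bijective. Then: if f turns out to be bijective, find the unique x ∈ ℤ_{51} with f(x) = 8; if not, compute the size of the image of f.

Computing x^21 mod 51 for each x (by repeated squaring, reducing mod 51 at every step), the values f(0), f(1), …, f(50) are: 0, 1, 32, 39, 4, 14, 24, 28, 26, 42, 40, 44, 3, 13, 29, 36, 16, 17, 18, 49, 5, 21, 31, 41, 45, 43, 8, 6, 10, 20, 30, 46, 2, 33, 34, 35, 15, 22, 38, 48, 7, 11, 9, 25, 23, 27, 37, 47, 12, 19, 50.
Every element of ℤ_{51} appears exactly once in this list, so f is a bijection, and in particular bijective.
Since f is bijective, we read off the preimage of 8 from the same table: f(26) = 8, so f⁻¹(8) = 26.

26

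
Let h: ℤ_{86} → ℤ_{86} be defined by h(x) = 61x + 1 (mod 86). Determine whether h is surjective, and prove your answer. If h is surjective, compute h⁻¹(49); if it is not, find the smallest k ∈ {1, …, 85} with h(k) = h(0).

Since gcd(61, 86) = 1, 61 is invertible modulo 86. Euclid's algorithm: 86 = 1·61 + 25, 61 = 2·25 + 11, 25 = 2·11 + 3, 11 = 3·3 + 2, 3 = 1·2 + 1; back-substituting gives 1 = 55·61 − 39·86, so 61⁻¹ ≡ 55 (mod 86).
Then y ↦ 55(y − 1) is a two-sided inverse to h, so every y ∈ ℤ_{86} has a preimage.
Therefore h is surjective.
Since h is surjective, we find h⁻¹(49): we need 61x ≡ 49 − 1 ≡ 48 (mod 86). Using 61⁻¹ = 55: x ≡ 55·48 = 2640 = 30·86 + 60, so x = 60.
Check: h(60) = 61·60 + 1 = 3661 = 42·86 + 49 ≡ 49 (mod 86).

60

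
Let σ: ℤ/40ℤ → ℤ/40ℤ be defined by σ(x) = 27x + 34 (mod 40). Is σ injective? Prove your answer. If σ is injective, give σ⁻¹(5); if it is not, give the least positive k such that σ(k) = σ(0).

33

If σ(s) = σ(t), then 27s ≡ 27t (mod 40). Because gcd(27, 40) = 1, we may cancel 27 to get s ≡ t (mod 40).
Thus σ is injective.
We now compute 27⁻¹ mod 40 explicitly. Euclid's algorithm: 40 = 1·27 + 13, 27 = 2·13 + 1; back-substituting gives 1 = 3·27 − 2·40, so 27⁻¹ ≡ 3 (mod 40).
Since σ is injective, we find σ⁻¹(5): we need 27x ≡ 5 − 34 ≡ 11 (mod 40). Using 27⁻¹ = 3: x ≡ 3·11 = 33, so x = 33.
Check: σ(33) = 27·33 + 34 = 925 = 23·40 + 5 ≡ 5 (mod 40).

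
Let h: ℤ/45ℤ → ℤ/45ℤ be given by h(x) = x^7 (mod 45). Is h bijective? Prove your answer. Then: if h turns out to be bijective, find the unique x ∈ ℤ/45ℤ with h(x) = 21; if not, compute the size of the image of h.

35

h(0) = 0^7 = 0.
h(15): Repeated squaring mod 45: 15^1 ≡ 15, 15^2 ≡ 15² = 225 ≡ 0, 15^4 ≡ 0² = 0. Since 7 = 4 + 2 + 1, 15^7 ≡ 0·0·15: 0·0 = 0, then 0·15 = 0. So 15^7 ≡ 0 (mod 45).
So h(0) = h(15) = 0 while 0 ≠ 15, thus h is not injective, hence not bijective.
Since h is not bijective, we determine |image(h)|. Computing x^7 mod 45 for each x (by repeated squaring, reducing mod 45 at every step), the values h(0), h(1), …, h(44) are: 0, 1, 38, 27, 4, 5, 36, 43, 17, 9, 10, 11, 18, 22, 14, 0, 16, 8, 27, 19, 20, 36, 13, 32, 9, 25, 26, 18, 37, 29, 0, 31, 23, 27, 34, 35, 36, 28, 2, 9, 40, 41, 18, 7, 44.
The distinct values are {0, 1, 2, 4, 5, 7, 8, 9, 10, 11, 13, 14, 16, 17, 18, 19, 20, 22, 23, 25, 26, 27, 28, 29, 31, 32, 34, 35, 36, 37, 38, 40, 41, 43, 44}; there are 35 of them.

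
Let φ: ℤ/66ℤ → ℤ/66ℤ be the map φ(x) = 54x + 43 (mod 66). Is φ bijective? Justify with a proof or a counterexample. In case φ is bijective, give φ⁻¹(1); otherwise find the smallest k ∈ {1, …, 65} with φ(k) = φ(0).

11

Recall: φ is injective if φ(a) = φ(b) implies a = b.
We have gcd(54, 66) = 6 > 1. Taking a = 0 and b = 11: φ(0) = 43 and φ(11) = 54·11 + 43 = 637 ≡ 43 (mod 66).
So φ(0) = φ(11) while 0 ≠ 11, thus φ is not injective, hence not bijective.
Since φ is not bijective, we find the least positive k with φ(k) = φ(0): this means 54k ≡ 0 (mod 66), i.e. 66 ∣ 54k. Since gcd(54, 66) = 6, dividing through by 6 this holds exactly when 11 ∣ 9k, and as gcd(9, 11) = 1, exactly when 11 ∣ k.
The smallest positive such k is 11.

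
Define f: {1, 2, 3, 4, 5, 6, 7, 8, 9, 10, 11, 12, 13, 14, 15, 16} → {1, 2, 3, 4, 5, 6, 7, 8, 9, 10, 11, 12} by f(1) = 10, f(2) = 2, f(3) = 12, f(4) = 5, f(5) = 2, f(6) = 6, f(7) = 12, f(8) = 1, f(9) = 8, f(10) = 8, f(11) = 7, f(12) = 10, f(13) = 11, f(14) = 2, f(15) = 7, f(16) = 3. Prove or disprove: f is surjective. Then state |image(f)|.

No element maps to 4, so f is not surjective.
The image of f is {1, 2, 3, 5, 6, 7, 8, 10, 11, 12}, which has 10 elements.

10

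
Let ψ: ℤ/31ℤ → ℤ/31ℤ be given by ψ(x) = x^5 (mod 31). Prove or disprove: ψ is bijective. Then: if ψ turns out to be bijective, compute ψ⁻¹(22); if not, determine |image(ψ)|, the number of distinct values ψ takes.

7

ψ(1) = 1^5 = 1.
ψ(2): Repeated squaring mod 31: 2^1 ≡ 2, 2^2 ≡ 2² = 4, 2^4 ≡ 4² = 16. Since 5 = 4 + 1, 2^5 ≡ 16·2: 16·2 = 32 ≡ 1. So 2^5 ≡ 1 (mod 31).
So ψ(1) = ψ(2) = 1 while 1 ≠ 2, thus ψ is not injective, hence not bijective.
Since ψ is not bijective, we determine |image(ψ)|. Computing x^5 mod 31 for each x (by repeated squaring, reducing mod 31 at every step), the values ψ(0), ψ(1), …, ψ(30) are: 0, 1, 1, 26, 1, 25, 26, 5, 1, 25, 25, 6, 26, 6, 5, 30, 1, 26, 25, 5, 25, 6, 6, 30, 26, 5, 6, 30, 5, 30, 30.
The distinct values are {0, 1, 5, 6, 25, 26, 30}; there are 7 of them.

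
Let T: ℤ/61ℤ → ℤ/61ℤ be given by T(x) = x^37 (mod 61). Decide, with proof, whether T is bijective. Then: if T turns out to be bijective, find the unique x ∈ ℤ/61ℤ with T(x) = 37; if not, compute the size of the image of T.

38

Since 61 is prime, the nonzero elements of ℤ/61ℤ form a cyclic group of order 60.
As gcd(37, 60) = 1, raising to the 37th power is a bijection on this group: if s^37 ≡ t^37 then (st^{−1})^37 = 1, and the only element of order dividing gcd(37, 60) = 1 is 1, so s = t.
With T(0) = 0 this makes T injective on all of ℤ/61ℤ, hence bijective (finite equal-size domain and codomain). In particular T is bijective.
Since T is bijective, we find the preimage of 37. The inverse of x ↦ x^37 on (ℤ/61ℤ)^× is x ↦ x^13, because 37·13 = 481 = 8·60 + 1 ≡ 1 (mod 60) and x^{60} = 1 for x ≠ 0 (Fermat). So T⁻¹(37) = 37^13 mod 61.
Repeated squaring mod 61: 37^1 ≡ 37, 37^2 ≡ 37² = 1369 ≡ 27, 37^4 ≡ 27² = 729 ≡ 58, 37^8 ≡ 58² = 3364 ≡ 9. Since 13 = 8 + 4 + 1, 37^13 ≡ 9·58·37: 9·58 = 522 ≡ 34, then 34·37 = 1258 ≡ 38. So 37^13 ≡ 38 (mod 61).
Hence T⁻¹(37) = 38.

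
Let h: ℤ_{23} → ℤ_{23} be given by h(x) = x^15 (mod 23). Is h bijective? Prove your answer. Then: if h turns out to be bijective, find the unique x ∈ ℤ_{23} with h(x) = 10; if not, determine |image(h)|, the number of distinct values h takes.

11

Since 23 is prime, the nonzero elements of ℤ_{23} form a cyclic group of order 22.
As gcd(15, 22) = 1, raising to the 15th power is a bijection on this group: if x_1^15 ≡ x_2^15 then (x_1x_2^{−1})^15 = 1, and the only element of order dividing gcd(15, 22) = 1 is 1, so x_1 = x_2.
With h(0) = 0 this makes h injective on all of ℤ_{23}, hence bijective (finite equal-size domain and codomain). In particular h is bijective.
Since h is bijective, we find the preimage of 10. The inverse of x ↦ x^15 on (ℤ_{23})^× is x ↦ x^3, because 15·3 = 45 = 2·22 + 1 ≡ 1 (mod 22) and x^{22} = 1 for x ≠ 0 (Fermat). So h⁻¹(10) = 10^3 mod 23.
Repeated squaring mod 23: 10^1 ≡ 10, 10^2 ≡ 10² = 100 ≡ 8. Since 3 = 2 + 1, 10^3 ≡ 8·10: 8·10 = 80 ≡ 11. So 10^3 ≡ 11 (mod 23).
Hence h⁻¹(10) = 11.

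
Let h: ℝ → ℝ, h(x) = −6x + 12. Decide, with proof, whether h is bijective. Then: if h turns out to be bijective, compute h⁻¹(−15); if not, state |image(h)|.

9/2

Suppose h(x_1) = h(x_2). Then −6x_1 + 12 = −6x_2 + 12, therefore −6x_1 = −6x_2, therefore x_1 = x_2.
For any y ∈ ℝ, x = (y − 12)/(−6) satisfies h(x) = y.
So h is bijective.
Since h is bijective, we compute h⁻¹(−15) = (−15 − 12)/(−6) = 9/2.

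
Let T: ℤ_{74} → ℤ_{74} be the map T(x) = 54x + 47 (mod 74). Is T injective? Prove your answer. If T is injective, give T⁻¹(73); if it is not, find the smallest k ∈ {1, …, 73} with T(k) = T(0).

37

We have gcd(54, 74) = 2 > 1. Taking a = 0 and b = 37: T(0) = 47 and T(37) = 54·37 + 47 = 2045 ≡ 47 (mod 74).
So T(0) = T(37) while 0 ≠ 37, hence T is not injective.
Since T is not injective, we find the least positive k with T(k) = T(0): this means 54k ≡ 0 (mod 74), i.e. 74 ∣ 54k. Since gcd(54, 74) = 2, dividing through by 2 this holds exactly when 37 ∣ 27k, and as gcd(27, 37) = 1, exactly when 37 ∣ k.
The smallest positive such k is 37.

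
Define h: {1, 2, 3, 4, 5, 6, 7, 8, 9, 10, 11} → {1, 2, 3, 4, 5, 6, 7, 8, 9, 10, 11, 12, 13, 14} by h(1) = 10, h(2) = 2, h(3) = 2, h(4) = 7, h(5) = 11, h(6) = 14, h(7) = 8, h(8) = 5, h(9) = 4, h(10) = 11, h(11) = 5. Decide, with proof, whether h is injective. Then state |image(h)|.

8

h(2) = 2 = h(3) with 2 ≠ 3, so h is not injective.
The image of h is {2, 4, 5, 7, 8, 10, 11, 14}, which has 8 elements.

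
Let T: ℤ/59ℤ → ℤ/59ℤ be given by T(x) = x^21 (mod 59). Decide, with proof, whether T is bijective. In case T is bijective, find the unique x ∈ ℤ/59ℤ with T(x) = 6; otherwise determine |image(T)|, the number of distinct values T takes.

14

Since 59 is prime, the nonzero elements of ℤ/59ℤ form a cyclic group of order 58.
As gcd(21, 58) = 1, raising to the 21st power is a bijection on this group: if x_1^21 ≡ x_2^21 then (x_1x_2^{−1})^21 = 1, and the only element of order dividing gcd(21, 58) = 1 is 1, so x_1 = x_2.
With T(0) = 0 this makes T injective on all of ℤ/59ℤ, hence bijective (finite equal-size domain and codomain). In particular T is bijective.
Since T is bijective, we find the preimage of 6. The inverse of x ↦ x^21 on (ℤ/59ℤ)^× is x ↦ x^47, because 21·47 = 987 = 17·58 + 1 ≡ 1 (mod 58) and x^{58} = 1 for x ≠ 0 (Fermat). So T⁻¹(6) = 6^47 mod 59.
Repeated squaring mod 59: 6^1 ≡ 6, 6^2 ≡ 6² = 36, 6^4 ≡ 36² = 1296 ≡ 57, 6^8 ≡ 57² = 3249 ≡ 4, 6^16 ≡ 4² = 16, 6^32 ≡ 16² = 256 ≡ 20. Since 47 = 32 + 8 + 4 + 2 + 1, 6^47 ≡ 20·4·57·36·6: 20·4 = 80 ≡ 21, then 21·57 = 1197 ≡ 17, then 17·36 = 612 ≡ 22, then 22·6 = 132 ≡ 14. So 6^47 ≡ 14 (mod 59).
Hence T⁻¹(6) = 14.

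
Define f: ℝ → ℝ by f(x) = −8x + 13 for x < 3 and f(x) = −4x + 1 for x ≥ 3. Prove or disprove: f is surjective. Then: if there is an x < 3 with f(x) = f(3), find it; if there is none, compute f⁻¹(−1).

7/4

Both pieces are strictly decreasing (slopes −8 and −4), so each is injective on its own interval.
The left piece maps (−∞, 3) onto (−11, ∞); the right piece maps [3, ∞) onto (−∞, −11].
These images together cover ℝ, so f is surjective.
Because the two images are disjoint, no x < 3 has f(x) = f(3), so we compute f⁻¹(−1): −1 lies in (−11, ∞), so solve −8x + 13 = −1: x = (−1 − 13)/(−8) = 7/4.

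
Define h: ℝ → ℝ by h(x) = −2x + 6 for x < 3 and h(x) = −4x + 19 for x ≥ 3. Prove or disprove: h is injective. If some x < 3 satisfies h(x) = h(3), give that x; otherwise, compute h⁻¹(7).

Both pieces are strictly decreasing (slopes −2 and −4), so each is injective on its own interval.
The left piece maps (−∞, 3) onto (0, ∞); the right piece maps [3, ∞) onto (−∞, 7].
These images overlap. In particular h(3) = 7 (right piece), and solving −2x + 6 = 7 on the left piece gives x = −1/2 < 3.
So h(−1/2) = h(3) with −1/2 ≠ 3, and h is not injective. This x = −1/2 is the requested value below 3.

-1/2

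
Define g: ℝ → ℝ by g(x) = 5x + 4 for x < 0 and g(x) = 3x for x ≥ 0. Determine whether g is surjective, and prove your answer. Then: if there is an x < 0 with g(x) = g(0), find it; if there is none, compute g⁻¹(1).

-4/5

Both pieces are strictly increasing (slopes 5 and 3), so each is injective on its own interval.
The left piece maps (−∞, 0) onto (−∞, 4); the right piece maps [0, ∞) onto [0, ∞).
The union (−∞, 4) ∪ [0, ∞) covers ℝ, so g is surjective.
For the follow-up: the images overlap, so an x < 0 with g(x) = g(0) exists. g(0) = 0; solving 5x + 4 = 0 for x < 0 gives x = (0 − 4)/5 = −4/5.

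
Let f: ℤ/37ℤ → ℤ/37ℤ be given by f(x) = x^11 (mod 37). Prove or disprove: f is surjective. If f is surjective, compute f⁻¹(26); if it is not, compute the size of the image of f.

Since 37 is prime, the nonzero elements of ℤ/37ℤ form a cyclic group of order 36.
As gcd(11, 36) = 1, raising to the 11th power is a bijection on this group: if x_1^11 ≡ x_2^11 then (x_1x_2^{−1})^11 = 1, and the only element of order dividing gcd(11, 36) = 1 is 1, so x_1 = x_2.
With f(0) = 0 this makes f injective on all of ℤ/37ℤ, hence bijective (finite equal-size domain and codomain). In particular f is surjective.
Since f is surjective, we find the preimage of 26. The inverse of x ↦ x^11 on (ℤ/37ℤ)^× is x ↦ x^23, because 11·23 = 253 = 7·36 + 1 ≡ 1 (mod 36) and x^{36} = 1 for x ≠ 0 (Fermat). So f⁻¹(26) = 26^23 mod 37.
Repeated squaring mod 37: 26^1 ≡ 26, 26^2 ≡ 26² = 676 ≡ 10, 26^4 ≡ 10² = 100 ≡ 26, 26^8 ≡ 26² = 676 ≡ 10, 26^16 ≡ 10² = 100 ≡ 26. Since 23 = 16 + 4 + 2 + 1, 26^23 ≡ 26·26·10·26: 26·26 = 676 ≡ 10, then 10·10 = 100 ≡ 26, then 26·26 = 676 ≡ 10. So 26^23 ≡ 10 (mod 37).
Hence f⁻¹(26) = 10.

10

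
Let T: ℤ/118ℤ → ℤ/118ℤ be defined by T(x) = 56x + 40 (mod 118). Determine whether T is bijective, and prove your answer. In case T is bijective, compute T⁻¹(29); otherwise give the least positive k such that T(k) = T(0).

59

We have gcd(56, 118) = 2 > 1. Taking s = 0 and t = 59: T(0) = 40 and T(59) = 56·59 + 40 = 3344 ≡ 40 (mod 118).
So T(0) = T(59) while 0 ≠ 59, thus T is not injective, hence not bijective.
Since T is not bijective, we find the least positive k with T(k) = T(0): this means 56k ≡ 0 (mod 118), i.e. 118 ∣ 56k. Since gcd(56, 118) = 2, dividing through by 2 this holds exactly when 59 ∣ 28k, and as gcd(28, 59) = 1, exactly when 59 ∣ k.
The smallest positive such k is 59.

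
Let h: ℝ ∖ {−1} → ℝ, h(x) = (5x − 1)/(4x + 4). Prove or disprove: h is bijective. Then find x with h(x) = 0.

1/5

If h(x) = 5/4, cross-multiplying gives 4(5x − 1) = 5(4x + 4), which simplifies to −4 = 20 — false.  So 5/4 has no preimage and h is not surjective.
So h is not bijective.
Solving h(x) = 0: cross-multiplying gives 5x − 1 = 0(4x + 4), which rearranges to 5x = 1, so x = 1/5.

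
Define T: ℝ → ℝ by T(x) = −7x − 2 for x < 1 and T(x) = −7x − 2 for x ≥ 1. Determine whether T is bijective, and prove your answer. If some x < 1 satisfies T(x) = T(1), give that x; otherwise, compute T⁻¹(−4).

Both pieces are strictly decreasing (slopes −7 and −7), so each is injective on its own interval.
The left piece maps (−∞, 1) onto (−9, ∞); the right piece maps [1, ∞) onto (−∞, −9].
Since −9 = −9, the images partition ℝ: T is injective and surjective, hence bijective.
Because the two images are disjoint, no x < 1 has T(x) = T(1), so we compute T⁻¹(−4): −4 lies in (−9, ∞), so solve −7x − 2 = −4: x = (−4 + 2)/(−7) = 2/7.

2/7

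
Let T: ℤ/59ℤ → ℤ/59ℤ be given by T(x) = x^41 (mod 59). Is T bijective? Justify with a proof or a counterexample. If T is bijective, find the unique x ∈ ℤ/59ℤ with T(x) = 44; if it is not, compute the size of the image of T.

Since 59 is prime, the nonzero elements of ℤ/59ℤ form a cyclic group of order 58.
As gcd(41, 58) = 1, raising to the 41st power is a bijection on this group: if u^41 ≡ v^41 then (uv^{−1})^41 = 1, and the only element of order dividing gcd(41, 58) = 1 is 1, so u = v.
With T(0) = 0 this makes T injective on all of ℤ/59ℤ, hence bijective (finite equal-size domain and codomain). In particular T is bijective.
Since T is bijective, we find the preimage of 44. The inverse of x ↦ x^41 on (ℤ/59ℤ)^× is x ↦ x^17, because 41·17 = 697 = 12·58 + 1 ≡ 1 (mod 58) and x^{58} = 1 for x ≠ 0 (Fermat). So T⁻¹(44) = 44^17 mod 59.
Repeated squaring mod 59: 44^1 ≡ 44, 44^2 ≡ 44² = 1936 ≡ 48, 44^4 ≡ 48² = 2304 ≡ 3, 44^8 ≡ 3² = 9, 44^16 ≡ 9² = 81 ≡ 22. Since 17 = 16 + 1, 44^17 ≡ 22·44: 22·44 = 968 ≡ 24. So 44^17 ≡ 24 (mod 59).
Hence T⁻¹(44) = 24.

24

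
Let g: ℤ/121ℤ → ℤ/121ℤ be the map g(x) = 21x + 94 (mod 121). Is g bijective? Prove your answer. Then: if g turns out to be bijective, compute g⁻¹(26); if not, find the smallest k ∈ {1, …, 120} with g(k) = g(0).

112

By definition, g is injective when g(x_1) = g(x_2) forces x_1 = x_2.
Suppose g(x_1) = g(x_2) in ℤ/121ℤ. Then 21x_1 + 94 ≡ 21x_2 + 94 (mod 121), so 21(x_1 − x_2) ≡ 0 (mod 121).
Since gcd(21, 121) = 1, 21 is invertible modulo 121, so x_1 − x_2 ≡ 0 (mod 121), i.e. x_1 = x_2.
We now compute 21⁻¹ mod 121 explicitly. Euclid's algorithm: 121 = 5·21 + 16, 21 = 1·16 + 5, 16 = 3·5 + 1; back-substituting gives 1 = 98·21 − 17·121, so 21⁻¹ ≡ 98 (mod 121).
Then y ↦ 98(y − 94) is a two-sided inverse to g, so every y ∈ ℤ/121ℤ has a preimage.
So g is bijective.
Since g is bijective, we find g⁻¹(26): we need 21x ≡ 26 − 94 ≡ 53 (mod 121). Using 21⁻¹ = 98: x ≡ 98·53 = 5194 = 42·121 + 112, so x = 112.
Check: g(112) = 21·112 + 94 = 2446 = 20·121 + 26 ≡ 26 (mod 121).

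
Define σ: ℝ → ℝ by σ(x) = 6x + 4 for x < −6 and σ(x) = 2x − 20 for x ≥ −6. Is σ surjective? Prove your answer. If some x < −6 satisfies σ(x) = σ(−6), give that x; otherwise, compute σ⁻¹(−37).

-41/6

Both pieces are strictly increasing (slopes 6 and 2), so each is injective on its own interval.
The left piece maps (−∞, −6) onto (−∞, −32); the right piece maps [−6, ∞) onto [−32, ∞).
These images together cover ℝ, so σ is surjective.
Because the two images are disjoint, no x < −6 has σ(x) = σ(−6), so we compute σ⁻¹(−37): −37 lies in (−∞, −32), so solve 6x + 4 = −37: x = (−37 − 4)/6 = −41/6.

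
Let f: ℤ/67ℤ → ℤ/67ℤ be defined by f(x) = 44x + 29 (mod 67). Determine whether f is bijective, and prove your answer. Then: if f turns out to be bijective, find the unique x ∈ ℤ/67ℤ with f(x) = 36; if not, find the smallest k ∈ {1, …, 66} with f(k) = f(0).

23

Suppose f(s) = f(t) in ℤ/67ℤ. Then 44s + 29 ≡ 44t + 29 (mod 67), therefore 44(s − t) ≡ 0 (mod 67).
Since gcd(44, 67) = 1, 44 is invertible modulo 67, therefore s − t ≡ 0 (mod 67), i.e. s = t.
We now compute 44⁻¹ mod 67 explicitly. Euclid's algorithm: 67 = 1·44 + 23, 44 = 1·23 + 21, 23 = 1·21 + 2, 21 = 10·2 + 1; back-substituting gives 1 = 32·44 − 21·67, so 44⁻¹ ≡ 32 (mod 67).
Then y ↦ 32(y − 29) is a two-sided inverse to f, so every y ∈ ℤ/67ℤ has a preimage.
Thus f is bijective.
Since f is bijective, we compute f⁻¹(36): solve 44x + 29 ≡ 36 (mod 67), i.e. 44x ≡ 7 (mod 67).
Multiplying by 44⁻¹ = 32 gives x ≡ 32·7 = 224 = 3·67 + 23 ≡ 23 (mod 67).
Check: f(23) = 44·23 + 29 = 1041 = 15·67 + 36 ≡ 36 (mod 67).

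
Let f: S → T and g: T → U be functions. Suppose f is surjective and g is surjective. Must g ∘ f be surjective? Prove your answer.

Let c ∈ U. Since g is surjective, there is b ∈ T with g(b) = c. Since f is surjective, there is a ∈ S with f(a) = b.
Then (g ∘ f)(a) = g(b) = c. Hence g ∘ f is surjective.

surjective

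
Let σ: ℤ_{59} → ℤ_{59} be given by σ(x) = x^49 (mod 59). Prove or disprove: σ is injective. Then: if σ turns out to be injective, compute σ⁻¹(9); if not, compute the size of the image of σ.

Since 59 is prime, the nonzero elements of ℤ_{59} form a cyclic group of order 58.
As gcd(49, 58) = 1, raising to the 49th power is a bijection on this group: if a^49 ≡ b^49 then (ab^{−1})^49 = 1, and the only element of order dividing gcd(49, 58) = 1 is 1, so a = b.
With σ(0) = 0 this makes σ injective on all of ℤ_{59}, hence bijective (finite equal-size domain and codomain). In particular σ is injective.
Since σ is injective, we find the preimage of 9. The inverse of x ↦ x^49 on (ℤ_{59})^× is x ↦ x^45, because 49·45 = 2205 = 38·58 + 1 ≡ 1 (mod 58) and x^{58} = 1 for x ≠ 0 (Fermat). So σ⁻¹(9) = 9^45 mod 59.
Repeated squaring mod 59: 9^1 ≡ 9, 9^2 ≡ 9² = 81 ≡ 22, 9^4 ≡ 22² = 484 ≡ 12, 9^8 ≡ 12² = 144 ≡ 26, 9^16 ≡ 26² = 676 ≡ 27, 9^32 ≡ 27² = 729 ≡ 21. Since 45 = 32 + 8 + 4 + 1, 9^45 ≡ 21·26·12·9: 21·26 = 546 ≡ 15, then 15·12 = 180 ≡ 3, then 3·9 = 27. So 9^45 ≡ 27 (mod 59).
Hence σ⁻¹(9) = 27.

27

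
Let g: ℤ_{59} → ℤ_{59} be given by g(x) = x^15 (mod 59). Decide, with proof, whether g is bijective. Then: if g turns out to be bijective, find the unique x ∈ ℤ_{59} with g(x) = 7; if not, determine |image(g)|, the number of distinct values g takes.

49

Since 59 is prime, the nonzero elements of ℤ_{59} form a cyclic group of order 58.
As gcd(15, 58) = 1, raising to the 15th power is a bijection on this group: if s^15 ≡ t^15 then (st^{−1})^15 = 1, and the only element of order dividing gcd(15, 58) = 1 is 1, so s = t.
With g(0) = 0 this makes g injective on all of ℤ_{59}, hence bijective (finite equal-size domain and codomain). In particular g is bijective.
Since g is bijective, we find the preimage of 7. The inverse of x ↦ x^15 on (ℤ_{59})^× is x ↦ x^31, because 15·31 = 465 = 8·58 + 1 ≡ 1 (mod 58) and x^{58} = 1 for x ≠ 0 (Fermat). So g⁻¹(7) = 7^31 mod 59.
Repeated squaring mod 59: 7^1 ≡ 7, 7^2 ≡ 7² = 49, 7^4 ≡ 49² = 2401 ≡ 41, 7^8 ≡ 41² = 1681 ≡ 29, 7^16 ≡ 29² = 841 ≡ 15. Since 31 = 16 + 8 + 4 + 2 + 1, 7^31 ≡ 15·29·41·49·7: 15·29 = 435 ≡ 22, then 22·41 = 902 ≡ 17, then 17·49 = 833 ≡ 7, then 7·7 = 49. So 7^31 ≡ 49 (mod 59).
Hence g⁻¹(7) = 49.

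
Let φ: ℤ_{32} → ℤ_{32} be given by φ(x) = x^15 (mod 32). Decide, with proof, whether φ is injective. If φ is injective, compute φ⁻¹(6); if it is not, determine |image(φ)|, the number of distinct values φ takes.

φ(0) = 0^15 = 0.
φ(2): Repeated squaring mod 32: 2^1 ≡ 2, 2^2 ≡ 2² = 4, 2^4 ≡ 4² = 16, 2^8 ≡ 16² = 256 ≡ 0. Since 15 = 8 + 4 + 2 + 1, 2^15 ≡ 0·16·4·2: 0·16 = 0, then 0·4 = 0, then 0·2 = 0. So 2^15 ≡ 0 (mod 32).
So φ(0) = φ(2) = 0 while 0 ≠ 2, therefore φ is not injective.
Since φ is not injective, we determine |image(φ)|. Computing x^15 mod 32 for each x (by repeated squaring, reducing mod 32 at every step), the values φ(0), φ(1), …, φ(31) are: 0, 1, 0, 11, 0, 13, 0, 23, 0, 25, 0, 3, 0, 5, 0, 15, 0, 17, 0, 27, 0, 29, 0, 7, 0, 9, 0, 19, 0, 21, 0, 31.
The distinct values are {0, 1, 3, 5, 7, 9, 11, 13, 15, 17, 19, 21, 23, 25, 27, 29, 31}; there are 17 of them.

17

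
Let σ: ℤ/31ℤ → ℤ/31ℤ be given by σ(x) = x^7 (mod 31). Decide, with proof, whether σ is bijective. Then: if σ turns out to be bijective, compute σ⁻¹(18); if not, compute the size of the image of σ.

Since 31 is prime, the nonzero elements of ℤ/31ℤ form a cyclic group of order 30.
As gcd(7, 30) = 1, raising to the 7th power is a bijection on this group: if u^7 ≡ v^7 then (uv^{−1})^7 = 1, and the only element of order dividing gcd(7, 30) = 1 is 1, so u = v.
With σ(0) = 0 this makes σ injective on all of ℤ/31ℤ, hence bijective (finite equal-size domain and codomain). In particular σ is bijective.
Since σ is bijective, we find the preimage of 18. The inverse of x ↦ x^7 on (ℤ/31ℤ)^× is x ↦ x^13, because 7·13 = 91 = 3·30 + 1 ≡ 1 (mod 30) and x^{30} = 1 for x ≠ 0 (Fermat). So σ⁻¹(18) = 18^13 mod 31.
Repeated squaring mod 31: 18^1 ≡ 18, 18^2 ≡ 18² = 324 ≡ 14, 18^4 ≡ 14² = 196 ≡ 10, 18^8 ≡ 10² = 100 ≡ 7. Since 13 = 8 + 4 + 1, 18^13 ≡ 7·10·18: 7·10 = 70 ≡ 8, then 8·18 = 144 ≡ 20. So 18^13 ≡ 20 (mod 31).
Hence σ⁻¹(18) = 20.

20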